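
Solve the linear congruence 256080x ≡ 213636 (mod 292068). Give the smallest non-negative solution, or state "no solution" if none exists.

First find gcd(256080, 292068):
292068 = 1·256080 + 35988
256080 = 7·35988 + 4164
35988 = 8·4164 + 2676
4164 = 1·2676 + 1488
2676 = 1·1488 + 1188
1488 = 1·1188 + 300
1188 = 3·300 + 288
300 = 1·288 + 12
288 = 24·12 + 0
gcd = 12 and 12 | 213636, so solutions exist. Divide through by 12: 21340x ≡ 17803 (mod 24339).
Now find 21340⁻¹ mod 24339:
24339 = 1·21340 + 2999
21340 = 7·2999 + 347
2999 = 8·347 + 223
347 = 1·223 + 124
223 = 1·124 + 99
124 = 1·99 + 25
99 = 3·25 + 24
25 = 1·24 + 1
24 = 24·1 + 0
Back-substitute:
1 = 25 − 24
1 = −99 + 4·25
1 = 4·124 − 5·99
1 = −5·223 + 9·124
1 = 9·347 − 14·223
1 = −14·2999 + 121·347
1 = 121·21340 − 861·2999
1 = −861·24339 + 982·21340
So 21340⁻¹ ≡ 982 (mod 24339).
Then x ≡ 982·17803 ≡ 7144 (mod 24339); the smallest non-negative solution is x = 7144.

7144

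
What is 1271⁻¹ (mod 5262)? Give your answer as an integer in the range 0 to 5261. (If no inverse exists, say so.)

1685

Apply the Euclidean algorithm to 5262 and 1271:
5262 = 4*1271 + 178
1271 = 7*178 + 25
178 = 7*25 + 3
25 = 8*3 + 1
3 = 3*1 + 0
Since gcd(1271, 5262) = 1, back-substitute to write 1 as a combination:
1 = 25 − 8·3
1 = −8·178 + 57·25
1 = 57·1271 − 407·178
1 = −407·5262 + 1685·1271
So 1271·1685 ≡ 1 (mod 5262).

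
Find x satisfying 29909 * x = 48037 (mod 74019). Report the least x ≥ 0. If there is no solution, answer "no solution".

1682

First find gcd(29909, 74019):
74019 = 2×29909 + 14201
29909 = 2×14201 + 1507
14201 = 9×1507 + 638
1507 = 2×638 + 231
638 = 2×231 + 176
231 = 1×176 + 55
176 = 3×55 + 11
55 = 5×11 + 0
gcd = 11 and 11 | 48037, so solutions exist. Divide through by 11: 2719x ≡ 4367 (mod 6729).
Now find 2719⁻¹ mod 6729:
6729 = 2*2719 + 1291
2719 = 2*1291 + 137
1291 = 9*137 + 58
137 = 2*58 + 21
58 = 2*21 + 16
21 = 1*16 + 5
16 = 3*5 + 1
5 = 5*1 + 0
Back-substitute:
1 = 16 − 3·5
1 = −3·21 + 4·16
1 = 4·58 − 11·21
1 = −11·137 + 26·58
1 = 26·1291 − 245·137
1 = −245·2719 + 516·1291
1 = 516·6729 − 1277·2719
So 2719·(-1277) ≡ 1 (mod 6729), i.e. 2719⁻¹ ≡ 5452.
Then x ≡ 5452·4367 ≡ 1682 (mod 6729); the smallest non-negative solution is x = 1682.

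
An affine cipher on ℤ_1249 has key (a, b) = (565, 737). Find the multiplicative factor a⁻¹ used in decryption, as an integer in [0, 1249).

Apply the Euclidean algorithm to 1249 and 565:
1249 = 2·565 + 119
565 = 4·119 + 89
119 = 1·89 + 30
89 = 2·30 + 29
30 = 1·29 + 1
29 = 29·1 + 0
Since gcd(565, 1249) = 1, back-substitute to write 1 as a combination:
1 = 30 − 29
1 = −89 + 3·30
1 = 3·119 − 4·89
1 = −4·565 + 19·119
1 = 19·1249 − 42·565
So 565·(-42) ≡ 1 (mod 1249), and -42 ≡ 1207 (mod 1249).

1207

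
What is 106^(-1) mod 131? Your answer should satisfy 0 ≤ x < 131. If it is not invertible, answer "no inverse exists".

110

gcd(131, 106) by repeated division:
131 = 1·106 + 25
106 = 4·25 + 6
25 = 4·6 + 1
6 = 6·1 + 0
Since gcd(106, 131) = 1, back-substitute to write 1 as a combination:
1 = 25 − 4·6
1 = −4·106 + 17·25
1 = 17·131 − 21·106
Thus 106·(-21) ≡ 1 (mod 131); reducing, -21 mod 131 = 110.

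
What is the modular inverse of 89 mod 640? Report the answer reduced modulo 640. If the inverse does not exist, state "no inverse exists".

Apply the Euclidean algorithm to 640 and 89:
640 = 7*89 + 17
89 = 5*17 + 4
17 = 4*4 + 1
4 = 4*1 + 0
gcd = 1, so the inverse exists. Back-substitute:
1 = 17 − 4·4
1 = −4·89 + 21·17
1 = 21·640 − 151·89
So 89·(-151) ≡ 1 (mod 640), and -151 ≡ 489 (mod 640).

489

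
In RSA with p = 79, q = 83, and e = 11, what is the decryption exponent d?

1163

φ(n) = (p−1)(q−1) = 78·82 = 6396.
Need d with 11·d ≡ 1 (mod 6396). Apply the extended Euclidean algorithm:
6396 = 581*11 + 5
11 = 2*5 + 1
5 = 5*1 + 0
Back-substitute:
1 = 11 − 2·5
1 = −2·6396 + 1163·11
So 11·1163 ≡ 1 (mod 6396), hence d = 1163.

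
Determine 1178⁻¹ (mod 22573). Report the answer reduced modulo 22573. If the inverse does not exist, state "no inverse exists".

gcd(22573, 1178) by repeated division:
22573 = 19*1178 + 191
1178 = 6*191 + 32
191 = 5*32 + 31
32 = 1*31 + 1
31 = 31*1 + 0
gcd = 1, so the inverse exists. Back-substitute:
1 = 32 − 31
1 = −191 + 6·32
1 = 6·1178 − 37·191
1 = −37·22573 + 709·1178
So 1178·709 ≡ 1 (mod 22573).

709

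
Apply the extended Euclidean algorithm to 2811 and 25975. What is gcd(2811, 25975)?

Repeated division:
25975 = 9*2811 + 676
2811 = 4*676 + 107
676 = 6*107 + 34
107 = 3*34 + 5
34 = 6*5 + 4
5 = 1*4 + 1
4 = 4*1 + 0
gcd(2811, 25975) = 1.
Express as a combination:
1 = 5 − 4
1 = −34 + 7·5
1 = 7·107 − 22·34
1 = −22·676 + 139·107
1 = 139·2811 − 578·676
1 = −578·25975 + 5341·2811
So 1 = (-578)·25975 + (5341)·2811.

1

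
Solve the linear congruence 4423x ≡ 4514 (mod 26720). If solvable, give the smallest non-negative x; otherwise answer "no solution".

First find gcd(4423, 26720):
26720 = 6*4423 + 182
4423 = 24*182 + 55
182 = 3*55 + 17
55 = 3*17 + 4
17 = 4*4 + 1
4 = 4*1 + 0
gcd = 1, so a unique solution mod 26720 exists.
Back-substitute for the Bézout coefficients:
1 = 17 − 4·4
1 = −4·55 + 13·17
1 = 13·182 − 43·55
1 = −43·4423 + 1045·182
1 = 1045·26720 − 6313·4423
So 4423·(-6313) ≡ 1 (mod 26720), giving 4423⁻¹ ≡ 20407.
x ≡ 4423⁻¹·4514 ≡ 20407·4514 ≡ 13358 (mod 26720).

13358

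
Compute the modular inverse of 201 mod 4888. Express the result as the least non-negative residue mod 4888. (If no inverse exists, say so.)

4353

Run Euclid on (4888, 201):
4888 = 24×201 + 64
201 = 3×64 + 9
64 = 7×9 + 1
9 = 9×1 + 0
Since gcd(201, 4888) = 1, back-substitute to write 1 as a combination:
1 = 64 − 7·9
1 = −7·201 + 22·64
1 = 22·4888 − 535·201
So 201·(-535) ≡ 1 (mod 4888), and -535 ≡ 4353 (mod 4888).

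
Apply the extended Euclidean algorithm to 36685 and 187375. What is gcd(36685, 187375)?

5

Euclidean algorithm:
187375 = 5×36685 + 3950
36685 = 9×3950 + 1135
3950 = 3×1135 + 545
1135 = 2×545 + 45
545 = 12×45 + 5
45 = 9×5 + 0
gcd(36685, 187375) = 5.
Working backward:
5 = 545 − 12·45
5 = −12·1135 + 25·545
5 = 25·3950 − 87·1135
5 = −87·36685 + 808·3950
5 = 808·187375 − 4127·36685
So 5 = (808)·187375 + (-4127)·36685.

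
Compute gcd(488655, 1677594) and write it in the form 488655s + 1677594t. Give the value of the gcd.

3

Repeated division:
1677594 = 3×488655 + 211629
488655 = 2×211629 + 65397
211629 = 3×65397 + 15438
65397 = 4×15438 + 3645
15438 = 4×3645 + 858
3645 = 4×858 + 213
858 = 4×213 + 6
213 = 35×6 + 3
6 = 2×3 + 0
gcd(488655, 1677594) = 3.
Working backward:
3 = 213 − 35·6
3 = −35·858 + 141·213
3 = 141·3645 − 599·858
3 = −599·15438 + 2537·3645
3 = 2537·65397 − 10747·15438
3 = −10747·211629 + 34778·65397
3 = 34778·488655 − 80303·211629
3 = −80303·1677594 + 275687·488655
So 3 = (-80303)·1677594 + (275687)·488655.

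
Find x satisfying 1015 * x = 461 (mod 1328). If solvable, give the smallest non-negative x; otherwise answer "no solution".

First find gcd(1015, 1328):
1328 = 1×1015 + 313
1015 = 3×313 + 76
313 = 4×76 + 9
76 = 8×9 + 4
9 = 2×4 + 1
4 = 4×1 + 0
gcd = 1, so a unique solution mod 1328 exists.
Back-substitute for the Bézout coefficients:
1 = 9 − 2·4
1 = −2·76 + 17·9
1 = 17·313 − 70·76
1 = −70·1015 + 227·313
1 = 227·1328 − 297·1015
So 1015·(-297) ≡ 1 (mod 1328), giving 1015⁻¹ ≡ 1031.
x ≡ 1015⁻¹·461 ≡ 1031·461 ≡ 1195 (mod 1328).

1195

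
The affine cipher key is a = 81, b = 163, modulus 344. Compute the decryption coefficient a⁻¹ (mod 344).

17

Apply the Euclidean algorithm to 344 and 81:
344 = 4·81 + 20
81 = 4·20 + 1
20 = 20·1 + 0
gcd = 1, so the inverse exists. Back-substitute:
1 = 81 − 4·20
1 = −4·344 + 17·81
So 81·17 ≡ 1 (mod 344).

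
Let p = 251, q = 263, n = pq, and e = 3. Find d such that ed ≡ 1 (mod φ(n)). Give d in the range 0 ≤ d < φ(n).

φ(n) = (p−1)(q−1) = 250·262 = 65500.
Need d with 3·d ≡ 1 (mod 65500). Apply the extended Euclidean algorithm:
65500 = 21833·3 + 1
3 = 3·1 + 0
Back-substitute:
1 = 65500 − 21833·3
So 3·(-21833) ≡ 1 (mod 65500), hence d ≡ -21833 ≡ 43667 (mod 65500).

43667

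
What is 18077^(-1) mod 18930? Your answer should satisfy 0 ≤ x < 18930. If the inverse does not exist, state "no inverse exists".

18353

Apply the Euclidean algorithm to 18930 and 18077:
18930 = 1*18077 + 853
18077 = 21*853 + 164
853 = 5*164 + 33
164 = 4*33 + 32
33 = 1*32 + 1
32 = 32*1 + 0
gcd = 1, so the inverse exists. Back-substitute:
1 = 33 − 32
1 = −164 + 5·33
1 = 5·853 − 26·164
1 = −26·18077 + 551·853
1 = 551·18930 − 577·18077
Hence 18077⁻¹ ≡ -577 ≡ 18353 (mod 18930).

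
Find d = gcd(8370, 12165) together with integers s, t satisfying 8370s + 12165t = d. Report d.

Repeated division:
12165 = 1·8370 + 3795
8370 = 2·3795 + 780
3795 = 4·780 + 675
780 = 1·675 + 105
675 = 6·105 + 45
105 = 2·45 + 15
45 = 3·15 + 0
gcd(8370, 12165) = 15.
Working backward:
15 = 105 − 2·45
15 = −2·675 + 13·105
15 = 13·780 − 15·675
15 = −15·3795 + 73·780
15 = 73·8370 − 161·3795
15 = −161·12165 + 234·8370
So 15 = (-161)·12165 + (234)·8370.

15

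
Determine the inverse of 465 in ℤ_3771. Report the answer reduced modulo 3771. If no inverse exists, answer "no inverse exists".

no inverse exists

Compute gcd(465, 3771):
3771 = 8*465 + 51
465 = 9*51 + 6
51 = 8*6 + 3
6 = 2*3 + 0
gcd(465, 3771) = 3 ≠ 1, so 465 has no multiplicative inverse modulo 3771.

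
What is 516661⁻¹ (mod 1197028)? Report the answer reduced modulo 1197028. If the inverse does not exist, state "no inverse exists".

849537

Apply the Euclidean algorithm to 1197028 and 516661:
1197028 = 2*516661 + 163706
516661 = 3*163706 + 25543
163706 = 6*25543 + 10448
25543 = 2*10448 + 4647
10448 = 2*4647 + 1154
4647 = 4*1154 + 31
1154 = 37*31 + 7
31 = 4*7 + 3
7 = 2*3 + 1
3 = 3*1 + 0
The gcd is 1. Working backward:
1 = 7 − 2·3
1 = −2·31 + 9·7
1 = 9·1154 − 335·31
1 = −335·4647 + 1349·1154
1 = 1349·10448 − 3033·4647
1 = −3033·25543 + 7415·10448
1 = 7415·163706 − 47523·25543
1 = −47523·516661 + 149984·163706
1 = 149984·1197028 − 347491·516661
Hence 516661⁻¹ ≡ -347491 ≡ 849537 (mod 1197028).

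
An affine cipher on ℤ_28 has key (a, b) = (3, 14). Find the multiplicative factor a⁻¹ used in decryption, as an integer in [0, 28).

19

Extended Euclidean algorithm:
28 = 9×3 + 1
3 = 3×1 + 0
gcd = 1, so the inverse exists. Back-substitute:
1 = 28 − 9·3
Thus 3·(-9) ≡ 1 (mod 28); reducing, -9 mod 28 = 19.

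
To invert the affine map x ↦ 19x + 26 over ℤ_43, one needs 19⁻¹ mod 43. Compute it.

Apply the Euclidean algorithm to 43 and 19:
43 = 2·19 + 5
19 = 3·5 + 4
5 = 1·4 + 1
4 = 4·1 + 0
Since gcd(19, 43) = 1, back-substitute to write 1 as a combination:
1 = 5 − 4
1 = −19 + 4·5
1 = 4·43 − 9·19
Thus 19·(-9) ≡ 1 (mod 43); reducing, -9 mod 43 = 34.

34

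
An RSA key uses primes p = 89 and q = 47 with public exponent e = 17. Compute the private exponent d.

1905

φ(n) = (p−1)(q−1) = 88·46 = 4048.
Need d with 17·d ≡ 1 (mod 4048). Apply the extended Euclidean algorithm:
4048 = 238·17 + 2
17 = 8·2 + 1
2 = 2·1 + 0
Back-substitute:
1 = 17 − 8·2
1 = −8·4048 + 1905·17
So 17·1905 ≡ 1 (mod 4048), hence d = 1905.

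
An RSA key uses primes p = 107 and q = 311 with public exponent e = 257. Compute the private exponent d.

6393

φ(n) = (p−1)(q−1) = 106·310 = 32860.
Need d with 257·d ≡ 1 (mod 32860). Apply the extended Euclidean algorithm:
32860 = 127×257 + 221
257 = 1×221 + 36
221 = 6×36 + 5
36 = 7×5 + 1
5 = 5×1 + 0
Back-substitute:
1 = 36 − 7·5
1 = −7·221 + 43·36
1 = 43·257 − 50·221
1 = −50·32860 + 6393·257
So 257·6393 ≡ 1 (mod 32860), hence d = 6393.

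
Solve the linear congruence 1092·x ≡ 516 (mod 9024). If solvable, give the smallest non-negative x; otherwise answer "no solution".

First find gcd(1092, 9024):
9024 = 8×1092 + 288
1092 = 3×288 + 228
288 = 1×228 + 60
228 = 3×60 + 48
60 = 1×48 + 12
48 = 4×12 + 0
gcd = 12 and 12 | 516, so solutions exist. Divide through by 12: 91x ≡ 43 (mod 752).
Now find 91⁻¹ mod 752:
752 = 8·91 + 24
91 = 3·24 + 19
24 = 1·19 + 5
19 = 3·5 + 4
5 = 1·4 + 1
4 = 4·1 + 0
Back-substitute:
1 = 5 − 4
1 = −19 + 4·5
1 = 4·24 − 5·19
1 = −5·91 + 19·24
1 = 19·752 − 157·91
So 91·(-157) ≡ 1 (mod 752), i.e. 91⁻¹ ≡ 595.
Then x ≡ 595·43 ≡ 17 (mod 752); the smallest non-negative solution is x = 17.

17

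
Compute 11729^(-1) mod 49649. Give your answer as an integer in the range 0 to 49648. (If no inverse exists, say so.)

Extended Euclidean algorithm:
49649 = 4×11729 + 2733
11729 = 4×2733 + 797
2733 = 3×797 + 342
797 = 2×342 + 113
342 = 3×113 + 3
113 = 37×3 + 2
3 = 1×2 + 1
2 = 2×1 + 0
gcd = 1, so the inverse exists. Back-substitute:
1 = 3 − 2
1 = −113 + 38·3
1 = 38·342 − 115·113
1 = −115·797 + 268·342
1 = 268·2733 − 919·797
1 = −919·11729 + 3944·2733
1 = 3944·49649 − 16695·11729
Thus 11729·(-16695) ≡ 1 (mod 49649); reducing, -16695 mod 49649 = 32954.

32954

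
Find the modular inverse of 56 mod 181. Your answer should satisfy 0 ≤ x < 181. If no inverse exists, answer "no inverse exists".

139

Apply the Euclidean algorithm to 181 and 56:
181 = 3·56 + 13
56 = 4·13 + 4
13 = 3·4 + 1
4 = 4·1 + 0
gcd = 1, so the inverse exists. Back-substitute:
1 = 13 − 3·4
1 = −3·56 + 13·13
1 = 13·181 − 42·56
Thus 56·(-42) ≡ 1 (mod 181); reducing, -42 mod 181 = 139.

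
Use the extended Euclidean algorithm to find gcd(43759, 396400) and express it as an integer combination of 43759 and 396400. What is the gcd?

1

Repeated division:
396400 = 9·43759 + 2569
43759 = 17·2569 + 86
2569 = 29·86 + 75
86 = 1·75 + 11
75 = 6·11 + 9
11 = 1·9 + 2
9 = 4·2 + 1
2 = 2·1 + 0
gcd(43759, 396400) = 1.
Express as a combination:
1 = 9 − 4·2
1 = −4·11 + 5·9
1 = 5·75 − 34·11
1 = −34·86 + 39·75
1 = 39·2569 − 1165·86
1 = −1165·43759 + 19844·2569
1 = 19844·396400 − 179761·43759
So 1 = (19844)·396400 + (-179761)·43759.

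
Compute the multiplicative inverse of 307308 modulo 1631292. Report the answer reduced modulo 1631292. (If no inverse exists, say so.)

Compute gcd(307308, 1631292):
1631292 = 5*307308 + 94752
307308 = 3*94752 + 23052
94752 = 4*23052 + 2544
23052 = 9*2544 + 156
2544 = 16*156 + 48
156 = 3*48 + 12
48 = 4*12 + 0
Since gcd = 12 > 1, 307308 is not a unit mod 1631292.

no inverse exists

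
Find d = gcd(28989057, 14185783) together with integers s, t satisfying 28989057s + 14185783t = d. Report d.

Repeated division:
28989057 = 2×14185783 + 617491
14185783 = 22×617491 + 600981
617491 = 1×600981 + 16510
600981 = 36×16510 + 6621
16510 = 2×6621 + 3268
6621 = 2×3268 + 85
3268 = 38×85 + 38
85 = 2×38 + 9
38 = 4×9 + 2
9 = 4×2 + 1
2 = 2×1 + 0
gcd(28989057, 14185783) = 1.
Express as a combination:
1 = 9 − 4·2
1 = −4·38 + 17·9
1 = 17·85 − 38·38
1 = −38·3268 + 1461·85
1 = 1461·6621 − 2960·3268
1 = −2960·16510 + 7381·6621
1 = 7381·600981 − 268676·16510
1 = −268676·617491 + 276057·600981
1 = 276057·14185783 − 6341930·617491
1 = −6341930·28989057 + 12959917·14185783
So 1 = (-6341930)·28989057 + (12959917)·14185783.

1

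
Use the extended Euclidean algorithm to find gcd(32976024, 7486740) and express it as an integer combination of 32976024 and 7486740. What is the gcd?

Apply Euclid's algorithm to 32976024 and 7486740:
32976024 = 4·7486740 + 3029064
7486740 = 2·3029064 + 1428612
3029064 = 2·1428612 + 171840
1428612 = 8·171840 + 53892
171840 = 3·53892 + 10164
53892 = 5·10164 + 3072
10164 = 3·3072 + 948
3072 = 3·948 + 228
948 = 4·228 + 36
228 = 6·36 + 12
36 = 3·12 + 0
gcd(32976024, 7486740) = 12.
Back-substituting:
12 = 228 − 6·36
12 = −6·948 + 25·228
12 = 25·3072 − 81·948
12 = −81·10164 + 268·3072
12 = 268·53892 − 1421·10164
12 = −1421·171840 + 4531·53892
12 = 4531·1428612 − 37669·171840
12 = −37669·3029064 + 79869·1428612
12 = 79869·7486740 − 197407·3029064
12 = −197407·32976024 + 869497·7486740
So 12 = (-197407)·32976024 + (869497)·7486740.

12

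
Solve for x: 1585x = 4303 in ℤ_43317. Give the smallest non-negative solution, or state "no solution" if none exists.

16291

First find gcd(1585, 43317):
43317 = 27·1585 + 522
1585 = 3·522 + 19
522 = 27·19 + 9
19 = 2·9 + 1
9 = 9·1 + 0
gcd = 1, so a unique solution mod 43317 exists.
Back-substitute for the Bézout coefficients:
1 = 19 − 2·9
1 = −2·522 + 55·19
1 = 55·1585 − 167·522
1 = −167·43317 + 4564·1585
So 1585·(4564) ≡ 1 (mod 43317), giving 1585⁻¹ ≡ 4564.
x ≡ 1585⁻¹·4303 ≡ 4564·4303 ≡ 16291 (mod 43317).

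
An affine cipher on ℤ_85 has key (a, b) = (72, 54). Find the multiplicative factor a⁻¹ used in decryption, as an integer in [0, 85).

Extended Euclidean algorithm:
85 = 1×72 + 13
72 = 5×13 + 7
13 = 1×7 + 6
7 = 1×6 + 1
6 = 6×1 + 0
The gcd is 1. Working backward:
1 = 7 − 6
1 = −13 + 2·7
1 = 2·72 − 11·13
1 = −11·85 + 13·72
So 72·13 ≡ 1 (mod 85).

13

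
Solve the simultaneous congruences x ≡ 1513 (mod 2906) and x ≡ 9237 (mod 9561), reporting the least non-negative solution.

4502907

Write x = 1513 + 2906·k. Then 2906·k ≡ 9237 − 1513 ≡ 7724 (mod 9561).
Need 2906⁻¹ mod 9561. Extended Euclid on (9561, 2906):
9561 = 3·2906 + 843
2906 = 3·843 + 377
843 = 2·377 + 89
377 = 4·89 + 21
89 = 4·21 + 5
21 = 4·5 + 1
5 = 5·1 + 0
Back-substitute:
1 = 21 − 4·5
1 = −4·89 + 17·21
1 = 17·377 − 72·89
1 = −72·843 + 161·377
1 = 161·2906 − 555·843
1 = −555·9561 + 1826·2906
2906⁻¹ ≡ 1826 (mod 9561), so k ≡ 1826·7724 ≡ 1549 (mod 9561).
x = 1513 + 2906·1549 = 4502907.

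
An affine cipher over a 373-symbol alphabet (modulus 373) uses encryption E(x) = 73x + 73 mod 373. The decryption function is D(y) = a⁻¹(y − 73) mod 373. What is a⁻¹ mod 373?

Run Euclid on (373, 73):
373 = 5·73 + 8
73 = 9·8 + 1
8 = 8·1 + 0
The gcd is 1. Working backward:
1 = 73 − 9·8
1 = −9·373 + 46·73
So 73·46 ≡ 1 (mod 373).

46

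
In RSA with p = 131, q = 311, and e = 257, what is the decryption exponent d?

φ(n) = (p−1)(q−1) = 130·310 = 40300.
Need d with 257·d ≡ 1 (mod 40300). Apply the extended Euclidean algorithm:
40300 = 156*257 + 208
257 = 1*208 + 49
208 = 4*49 + 12
49 = 4*12 + 1
12 = 12*1 + 0
Back-substitute:
1 = 49 − 4·12
1 = −4·208 + 17·49
1 = 17·257 − 21·208
1 = −21·40300 + 3293·257
So 257·3293 ≡ 1 (mod 40300), hence d = 3293.

3293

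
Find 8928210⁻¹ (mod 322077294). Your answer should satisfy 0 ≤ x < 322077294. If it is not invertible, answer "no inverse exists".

Compute gcd(8928210, 322077294):
322077294 = 36×8928210 + 661734
8928210 = 13×661734 + 325668
661734 = 2×325668 + 10398
325668 = 31×10398 + 3330
10398 = 3×3330 + 408
3330 = 8×408 + 66
408 = 6×66 + 12
66 = 5×12 + 6
12 = 2×6 + 0
gcd(8928210, 322077294) = 6 ≠ 1, so 8928210 has no multiplicative inverse modulo 322077294.

no inverse exists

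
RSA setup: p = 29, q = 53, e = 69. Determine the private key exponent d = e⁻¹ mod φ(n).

φ(n) = (p−1)(q−1) = 28·52 = 1456.
Need d with 69·d ≡ 1 (mod 1456). Apply the extended Euclidean algorithm:
1456 = 21×69 + 7
69 = 9×7 + 6
7 = 1×6 + 1
6 = 6×1 + 0
Back-substitute:
1 = 7 − 6
1 = −69 + 10·7
1 = 10·1456 − 211·69
So 69·(-211) ≡ 1 (mod 1456), hence d ≡ -211 ≡ 1245 (mod 1456).

1245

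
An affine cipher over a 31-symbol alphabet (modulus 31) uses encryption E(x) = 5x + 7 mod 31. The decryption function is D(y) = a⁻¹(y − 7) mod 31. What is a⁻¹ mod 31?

gcd(31, 5) by repeated division:
31 = 6·5 + 1
5 = 5·1 + 0
The gcd is 1. Working backward:
1 = 31 − 6·5
Thus 5·(-6) ≡ 1 (mod 31); reducing, -6 mod 31 = 25.

25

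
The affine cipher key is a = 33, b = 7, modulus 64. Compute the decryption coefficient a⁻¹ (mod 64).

Extended Euclidean algorithm:
64 = 1·33 + 31
33 = 1·31 + 2
31 = 15·2 + 1
2 = 2·1 + 0
gcd = 1, so the inverse exists. Back-substitute:
1 = 31 − 15·2
1 = −15·33 + 16·31
1 = 16·64 − 31·33
So 33·(-31) ≡ 1 (mod 64), and -31 ≡ 33 (mod 64).

33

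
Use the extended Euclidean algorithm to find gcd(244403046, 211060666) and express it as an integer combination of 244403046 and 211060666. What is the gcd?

2

Euclidean algorithm:
244403046 = 1·211060666 + 33342380
211060666 = 6·33342380 + 11006386
33342380 = 3·11006386 + 323222
11006386 = 34·323222 + 16838
323222 = 19·16838 + 3300
16838 = 5·3300 + 338
3300 = 9·338 + 258
338 = 1·258 + 80
258 = 3·80 + 18
80 = 4·18 + 8
18 = 2·8 + 2
8 = 4·2 + 0
gcd(244403046, 211060666) = 2.
Express as a combination:
2 = 18 − 2·8
2 = −2·80 + 9·18
2 = 9·258 − 29·80
2 = −29·338 + 38·258
2 = 38·3300 − 371·338
2 = −371·16838 + 1893·3300
2 = 1893·323222 − 36338·16838
2 = −36338·11006386 + 1237385·323222
2 = 1237385·33342380 − 3748493·11006386
2 = −3748493·211060666 + 23728343·33342380
2 = 23728343·244403046 − 27476836·211060666
So 2 = (23728343)·244403046 + (-27476836)·211060666.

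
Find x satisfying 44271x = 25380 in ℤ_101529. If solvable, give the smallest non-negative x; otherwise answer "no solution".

First find gcd(44271, 101529):
101529 = 2×44271 + 12987
44271 = 3×12987 + 5310
12987 = 2×5310 + 2367
5310 = 2×2367 + 576
2367 = 4×576 + 63
576 = 9×63 + 9
63 = 7×9 + 0
gcd = 9 and 9 | 25380, so solutions exist. Divide through by 9: 4919x ≡ 2820 (mod 11281).
Now find 4919⁻¹ mod 11281:
11281 = 2×4919 + 1443
4919 = 3×1443 + 590
1443 = 2×590 + 263
590 = 2×263 + 64
263 = 4×64 + 7
64 = 9×7 + 1
7 = 7×1 + 0
Back-substitute:
1 = 64 − 9·7
1 = −9·263 + 37·64
1 = 37·590 − 83·263
1 = −83·1443 + 203·590
1 = 203·4919 − 692·1443
1 = −692·11281 + 1587·4919
So 4919⁻¹ ≡ 1587 (mod 11281).
Then x ≡ 1587·2820 ≡ 8064 (mod 11281); the smallest non-negative solution is x = 8064.

8064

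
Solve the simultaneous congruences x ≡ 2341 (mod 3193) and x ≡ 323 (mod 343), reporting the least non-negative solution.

644134

Write x = 2341 + 3193·k. Then 3193·k ≡ 323 − 2341 ≡ 40 (mod 343).
Need 3193⁻¹ mod 343. Extended Euclid on (343, 106):
343 = 3×106 + 25
106 = 4×25 + 6
25 = 4×6 + 1
6 = 6×1 + 0
Back-substitute:
1 = 25 − 4·6
1 = −4·106 + 17·25
1 = 17·343 − 55·106
3193⁻¹ ≡ 288 (mod 343), so k ≡ 288·40 ≡ 201 (mod 343).
x = 2341 + 3193·201 = 644134.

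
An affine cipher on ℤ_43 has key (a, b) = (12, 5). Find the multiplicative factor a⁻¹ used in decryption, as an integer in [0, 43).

18

gcd(43, 12) by repeated division:
43 = 3×12 + 7
12 = 1×7 + 5
7 = 1×5 + 2
5 = 2×2 + 1
2 = 2×1 + 0
Since gcd(12, 43) = 1, back-substitute to write 1 as a combination:
1 = 5 − 2·2
1 = −2·7 + 3·5
1 = 3·12 − 5·7
1 = −5·43 + 18·12
So 12·18 ≡ 1 (mod 43).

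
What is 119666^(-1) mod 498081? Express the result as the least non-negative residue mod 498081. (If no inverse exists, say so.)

Apply the Euclidean algorithm to 498081 and 119666:
498081 = 4×119666 + 19417
119666 = 6×19417 + 3164
19417 = 6×3164 + 433
3164 = 7×433 + 133
433 = 3×133 + 34
133 = 3×34 + 31
34 = 1×31 + 3
31 = 10×3 + 1
3 = 3×1 + 0
gcd = 1, so the inverse exists. Back-substitute:
1 = 31 − 10·3
1 = −10·34 + 11·31
1 = 11·133 − 43·34
1 = −43·433 + 140·133
1 = 140·3164 − 1023·433
1 = −1023·19417 + 6278·3164
1 = 6278·119666 − 38691·19417
1 = −38691·498081 + 161042·119666
So 119666·161042 ≡ 1 (mod 498081).

161042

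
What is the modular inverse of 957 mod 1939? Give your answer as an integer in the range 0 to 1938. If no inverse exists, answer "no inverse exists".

Extended Euclidean algorithm:
1939 = 2*957 + 25
957 = 38*25 + 7
25 = 3*7 + 4
7 = 1*4 + 3
4 = 1*3 + 1
3 = 3*1 + 0
gcd = 1, so the inverse exists. Back-substitute:
1 = 4 − 3
1 = −7 + 2·4
1 = 2·25 − 7·7
1 = −7·957 + 268·25
1 = 268·1939 − 543·957
Hence 957⁻¹ ≡ -543 ≡ 1396 (mod 1939).

1396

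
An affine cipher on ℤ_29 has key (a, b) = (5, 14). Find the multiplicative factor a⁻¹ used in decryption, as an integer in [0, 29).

6

gcd(29, 5) by repeated division:
29 = 5×5 + 4
5 = 1×4 + 1
4 = 4×1 + 0
Since gcd(5, 29) = 1, back-substitute to write 1 as a combination:
1 = 5 − 4
1 = −29 + 6·5
So 5·6 ≡ 1 (mod 29).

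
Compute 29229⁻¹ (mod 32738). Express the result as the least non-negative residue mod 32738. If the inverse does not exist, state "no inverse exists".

7753

Run Euclid on (32738, 29229):
32738 = 1×29229 + 3509
29229 = 8×3509 + 1157
3509 = 3×1157 + 38
1157 = 30×38 + 17
38 = 2×17 + 4
17 = 4×4 + 1
4 = 4×1 + 0
Since gcd(29229, 32738) = 1, back-substitute to write 1 as a combination:
1 = 17 − 4·4
1 = −4·38 + 9·17
1 = 9·1157 − 274·38
1 = −274·3509 + 831·1157
1 = 831·29229 − 6922·3509
1 = −6922·32738 + 7753·29229
So 29229·7753 ≡ 1 (mod 32738).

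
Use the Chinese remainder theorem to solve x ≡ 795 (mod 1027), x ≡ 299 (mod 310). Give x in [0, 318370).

64469

Write x = 795 + 1027·k. Then 1027·k ≡ 299 − 795 ≡ 124 (mod 310).
Need 1027⁻¹ mod 310. Extended Euclid on (310, 97):
310 = 3·97 + 19
97 = 5·19 + 2
19 = 9·2 + 1
2 = 2·1 + 0
Back-substitute:
1 = 19 − 9·2
1 = −9·97 + 46·19
1 = 46·310 − 147·97
1027⁻¹ ≡ 163 (mod 310), so k ≡ 163·124 ≡ 62 (mod 310).
x = 795 + 1027·62 = 64469.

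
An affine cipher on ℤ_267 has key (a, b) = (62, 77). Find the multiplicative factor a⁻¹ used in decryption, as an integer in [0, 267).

56

gcd(267, 62) by repeated division:
267 = 4×62 + 19
62 = 3×19 + 5
19 = 3×5 + 4
5 = 1×4 + 1
4 = 4×1 + 0
Since gcd(62, 267) = 1, back-substitute to write 1 as a combination:
1 = 5 − 4
1 = −19 + 4·5
1 = 4·62 − 13·19
1 = −13·267 + 56·62
So 62·56 ≡ 1 (mod 267).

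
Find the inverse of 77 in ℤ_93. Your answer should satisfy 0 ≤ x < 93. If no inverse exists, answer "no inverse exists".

Apply the Euclidean algorithm to 93 and 77:
93 = 1·77 + 16
77 = 4·16 + 13
16 = 1·13 + 3
13 = 4·3 + 1
3 = 3·1 + 0
Since gcd(77, 93) = 1, back-substitute to write 1 as a combination:
1 = 13 − 4·3
1 = −4·16 + 5·13
1 = 5·77 − 24·16
1 = −24·93 + 29·77
So 77·29 ≡ 1 (mod 93).

29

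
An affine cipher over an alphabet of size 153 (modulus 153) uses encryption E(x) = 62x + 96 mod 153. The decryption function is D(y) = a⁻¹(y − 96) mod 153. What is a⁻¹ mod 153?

Run Euclid on (153, 62):
153 = 2*62 + 29
62 = 2*29 + 4
29 = 7*4 + 1
4 = 4*1 + 0
gcd = 1, so the inverse exists. Back-substitute:
1 = 29 − 7·4
1 = −7·62 + 15·29
1 = 15·153 − 37·62
Hence 62⁻¹ ≡ -37 ≡ 116 (mod 153).

116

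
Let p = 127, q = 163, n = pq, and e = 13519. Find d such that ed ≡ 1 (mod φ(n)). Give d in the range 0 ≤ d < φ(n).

12079

φ(n) = (p−1)(q−1) = 126·162 = 20412.
Need d with 13519·d ≡ 1 (mod 20412). Apply the extended Euclidean algorithm:
20412 = 1*13519 + 6893
13519 = 1*6893 + 6626
6893 = 1*6626 + 267
6626 = 24*267 + 218
267 = 1*218 + 49
218 = 4*49 + 22
49 = 2*22 + 5
22 = 4*5 + 2
5 = 2*2 + 1
2 = 2*1 + 0
Back-substitute:
1 = 5 − 2·2
1 = −2·22 + 9·5
1 = 9·49 − 20·22
1 = −20·218 + 89·49
1 = 89·267 − 109·218
1 = −109·6626 + 2705·267
1 = 2705·6893 − 2814·6626
1 = −2814·13519 + 5519·6893
1 = 5519·20412 − 8333·13519
So 13519·(-8333) ≡ 1 (mod 20412), hence d ≡ -8333 ≡ 12079 (mod 20412).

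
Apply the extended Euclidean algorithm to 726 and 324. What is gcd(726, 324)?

Apply Euclid's algorithm to 726 and 324:
726 = 2×324 + 78
324 = 4×78 + 12
78 = 6×12 + 6
12 = 2×6 + 0
gcd(726, 324) = 6.
Working backward:
6 = 78 − 6·12
6 = −6·324 + 25·78
6 = 25·726 − 56·324
So 6 = (25)·726 + (-56)·324.

6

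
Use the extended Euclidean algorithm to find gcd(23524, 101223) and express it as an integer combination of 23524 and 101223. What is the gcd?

1

Apply Euclid's algorithm to 101223 and 23524:
101223 = 4·23524 + 7127
23524 = 3·7127 + 2143
7127 = 3·2143 + 698
2143 = 3·698 + 49
698 = 14·49 + 12
49 = 4·12 + 1
12 = 12·1 + 0
gcd(23524, 101223) = 1.
Working backward:
1 = 49 − 4·12
1 = −4·698 + 57·49
1 = 57·2143 − 175·698
1 = −175·7127 + 582·2143
1 = 582·23524 − 1921·7127
1 = −1921·101223 + 8266·23524
So 1 = (-1921)·101223 + (8266)·23524.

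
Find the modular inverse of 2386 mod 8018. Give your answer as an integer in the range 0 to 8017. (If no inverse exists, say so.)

Compute gcd(2386, 8018):
8018 = 3×2386 + 860
2386 = 2×860 + 666
860 = 1×666 + 194
666 = 3×194 + 84
194 = 2×84 + 26
84 = 3×26 + 6
26 = 4×6 + 2
6 = 3×2 + 0
Since gcd = 2 > 1, 2386 is not a unit mod 8018.

no inverse exists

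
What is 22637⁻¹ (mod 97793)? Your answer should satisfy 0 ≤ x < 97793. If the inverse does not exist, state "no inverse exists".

Run Euclid on (97793, 22637):
97793 = 4*22637 + 7245
22637 = 3*7245 + 902
7245 = 8*902 + 29
902 = 31*29 + 3
29 = 9*3 + 2
3 = 1*2 + 1
2 = 2*1 + 0
The gcd is 1. Working backward:
1 = 3 − 2
1 = −29 + 10·3
1 = 10·902 − 311·29
1 = −311·7245 + 2498·902
1 = 2498·22637 − 7805·7245
1 = −7805·97793 + 33718·22637
So 22637·33718 ≡ 1 (mod 97793).

33718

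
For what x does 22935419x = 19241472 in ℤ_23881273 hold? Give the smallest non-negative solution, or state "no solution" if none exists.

gcd(22935419, 23881273):
23881273 = 1·22935419 + 945854
22935419 = 24·945854 + 234923
945854 = 4·234923 + 6162
234923 = 38·6162 + 767
6162 = 8·767 + 26
767 = 29·26 + 13
26 = 2·13 + 0
gcd = 13, but 13 ∤ 19241472, so the congruence has no solution.

no solution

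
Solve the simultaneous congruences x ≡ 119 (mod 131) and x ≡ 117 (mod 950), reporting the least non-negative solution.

Write x = 119 + 131·k. Then 131·k ≡ 117 − 119 ≡ 948 (mod 950).
Need 131⁻¹ mod 950. Extended Euclid on (950, 131):
950 = 7*131 + 33
131 = 3*33 + 32
33 = 1*32 + 1
32 = 32*1 + 0
Back-substitute:
1 = 33 − 32
1 = −131 + 4·33
1 = 4·950 − 29·131
131⁻¹ ≡ 921 (mod 950), so k ≡ 921·948 ≡ 58 (mod 950).
x = 119 + 131·58 = 7717.

7717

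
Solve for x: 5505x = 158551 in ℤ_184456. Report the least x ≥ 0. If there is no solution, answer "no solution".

154295

First find gcd(5505, 184456):
184456 = 33*5505 + 2791
5505 = 1*2791 + 2714
2791 = 1*2714 + 77
2714 = 35*77 + 19
77 = 4*19 + 1
19 = 19*1 + 0
gcd = 1, so a unique solution mod 184456 exists.
Back-substitute for the Bézout coefficients:
1 = 77 − 4·19
1 = −4·2714 + 141·77
1 = 141·2791 − 145·2714
1 = −145·5505 + 286·2791
1 = 286·184456 − 9583·5505
So 5505·(-9583) ≡ 1 (mod 184456), giving 5505⁻¹ ≡ 174873.
x ≡ 5505⁻¹·158551 ≡ 174873·158551 ≡ 154295 (mod 184456).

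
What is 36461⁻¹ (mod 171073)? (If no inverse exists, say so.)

118359

Apply the Euclidean algorithm to 171073 and 36461:
171073 = 4×36461 + 25229
36461 = 1×25229 + 11232
25229 = 2×11232 + 2765
11232 = 4×2765 + 172
2765 = 16×172 + 13
172 = 13×13 + 3
13 = 4×3 + 1
3 = 3×1 + 0
Since gcd(36461, 171073) = 1, back-substitute to write 1 as a combination:
1 = 13 − 4·3
1 = −4·172 + 53·13
1 = 53·2765 − 852·172
1 = −852·11232 + 3461·2765
1 = 3461·25229 − 7774·11232
1 = −7774·36461 + 11235·25229
1 = 11235·171073 − 52714·36461
Hence 36461⁻¹ ≡ -52714 ≡ 118359 (mod 171073).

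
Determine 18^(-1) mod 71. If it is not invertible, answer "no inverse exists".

Run Euclid on (71, 18):
71 = 3*18 + 17
18 = 1*17 + 1
17 = 17*1 + 0
gcd = 1, so the inverse exists. Back-substitute:
1 = 18 − 17
1 = −71 + 4·18
So 18·4 ≡ 1 (mod 71).

4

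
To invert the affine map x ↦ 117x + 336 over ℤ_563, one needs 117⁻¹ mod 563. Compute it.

77

Run Euclid on (563, 117):
563 = 4*117 + 95
117 = 1*95 + 22
95 = 4*22 + 7
22 = 3*7 + 1
7 = 7*1 + 0
gcd = 1, so the inverse exists. Back-substitute:
1 = 22 − 3·7
1 = −3·95 + 13·22
1 = 13·117 − 16·95
1 = −16·563 + 77·117
So 117·77 ≡ 1 (mod 563).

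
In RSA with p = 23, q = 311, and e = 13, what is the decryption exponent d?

4197

φ(n) = (p−1)(q−1) = 22·310 = 6820.
Need d with 13·d ≡ 1 (mod 6820). Apply the extended Euclidean algorithm:
6820 = 524*13 + 8
13 = 1*8 + 5
8 = 1*5 + 3
5 = 1*3 + 2
3 = 1*2 + 1
2 = 2*1 + 0
Back-substitute:
1 = 3 − 2
1 = −5 + 2·3
1 = 2·8 − 3·5
1 = −3·13 + 5·8
1 = 5·6820 − 2623·13
So 13·(-2623) ≡ 1 (mod 6820), hence d ≡ -2623 ≡ 4197 (mod 6820).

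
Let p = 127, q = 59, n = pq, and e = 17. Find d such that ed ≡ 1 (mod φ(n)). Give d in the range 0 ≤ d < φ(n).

3869

φ(n) = (p−1)(q−1) = 126·58 = 7308.
Need d with 17·d ≡ 1 (mod 7308). Apply the extended Euclidean algorithm:
7308 = 429×17 + 15
17 = 1×15 + 2
15 = 7×2 + 1
2 = 2×1 + 0
Back-substitute:
1 = 15 − 7·2
1 = −7·17 + 8·15
1 = 8·7308 − 3439·17
So 17·(-3439) ≡ 1 (mod 7308), hence d ≡ -3439 ≡ 3869 (mod 7308).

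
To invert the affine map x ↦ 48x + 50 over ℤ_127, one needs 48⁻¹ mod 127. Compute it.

45

Run Euclid on (127, 48):
127 = 2·48 + 31
48 = 1·31 + 17
31 = 1·17 + 14
17 = 1·14 + 3
14 = 4·3 + 2
3 = 1·2 + 1
2 = 2·1 + 0
Since gcd(48, 127) = 1, back-substitute to write 1 as a combination:
1 = 3 − 2
1 = −14 + 5·3
1 = 5·17 − 6·14
1 = −6·31 + 11·17
1 = 11·48 − 17·31
1 = −17·127 + 45·48
So 48·45 ≡ 1 (mod 127).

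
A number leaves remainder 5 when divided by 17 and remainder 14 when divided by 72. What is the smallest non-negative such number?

158

Write x = 5 + 17·k. Then 17·k ≡ 14 − 5 ≡ 9 (mod 72).
Need 17⁻¹ mod 72. Extended Euclid on (72, 17):
72 = 4*17 + 4
17 = 4*4 + 1
4 = 4*1 + 0
Back-substitute:
1 = 17 − 4·4
1 = −4·72 + 17·17
17⁻¹ ≡ 17 (mod 72), so k ≡ 17·9 ≡ 9 (mod 72).
x = 5 + 17·9 = 158.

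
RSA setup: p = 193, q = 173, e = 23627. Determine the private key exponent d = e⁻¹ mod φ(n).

φ(n) = (p−1)(q−1) = 192·172 = 33024.
Need d with 23627·d ≡ 1 (mod 33024). Apply the extended Euclidean algorithm:
33024 = 1·23627 + 9397
23627 = 2·9397 + 4833
9397 = 1·4833 + 4564
4833 = 1·4564 + 269
4564 = 16·269 + 260
269 = 1·260 + 9
260 = 28·9 + 8
9 = 1·8 + 1
8 = 8·1 + 0
Back-substitute:
1 = 9 − 8
1 = −260 + 29·9
1 = 29·269 − 30·260
1 = −30·4564 + 509·269
1 = 509·4833 − 539·4564
1 = −539·9397 + 1048·4833
1 = 1048·23627 − 2635·9397
1 = −2635·33024 + 3683·23627
So 23627·3683 ≡ 1 (mod 33024), hence d = 3683.

3683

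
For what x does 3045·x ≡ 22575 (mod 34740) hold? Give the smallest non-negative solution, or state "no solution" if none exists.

247

First find gcd(3045, 34740):
34740 = 11·3045 + 1245
3045 = 2·1245 + 555
1245 = 2·555 + 135
555 = 4·135 + 15
135 = 9·15 + 0
gcd = 15 and 15 | 22575, so solutions exist. Divide through by 15: 203x ≡ 1505 (mod 2316).
Now find 203⁻¹ mod 2316:
2316 = 11×203 + 83
203 = 2×83 + 37
83 = 2×37 + 9
37 = 4×9 + 1
9 = 9×1 + 0
Back-substitute:
1 = 37 − 4·9
1 = −4·83 + 9·37
1 = 9·203 − 22·83
1 = −22·2316 + 251·203
So 203⁻¹ ≡ 251 (mod 2316).
Then x ≡ 251·1505 ≡ 247 (mod 2316); the smallest non-negative solution is x = 247.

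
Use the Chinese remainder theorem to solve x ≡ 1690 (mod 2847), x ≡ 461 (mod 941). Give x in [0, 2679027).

Write x = 1690 + 2847·k. Then 2847·k ≡ 461 − 1690 ≡ 653 (mod 941).
Need 2847⁻¹ mod 941. Extended Euclid on (941, 24):
941 = 39×24 + 5
24 = 4×5 + 4
5 = 1×4 + 1
4 = 4×1 + 0
Back-substitute:
1 = 5 − 4
1 = −24 + 5·5
1 = 5·941 − 196·24
2847⁻¹ ≡ 745 (mod 941), so k ≡ 745·653 ≡ 929 (mod 941).
x = 1690 + 2847·929 = 2646553.

2646553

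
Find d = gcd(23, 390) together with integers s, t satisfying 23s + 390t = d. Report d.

Apply Euclid's algorithm to 390 and 23:
390 = 16×23 + 22
23 = 1×22 + 1
22 = 22×1 + 0
gcd(23, 390) = 1.
Back-substituting:
1 = 23 − 22
1 = −390 + 17·23
So 1 = (-1)·390 + (17)·23.

1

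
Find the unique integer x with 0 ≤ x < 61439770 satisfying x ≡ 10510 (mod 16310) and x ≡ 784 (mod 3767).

56573590

Write x = 10510 + 16310·k. Then 16310·k ≡ 784 − 10510 ≡ 1575 (mod 3767).
Need 16310⁻¹ mod 3767. Extended Euclid on (3767, 1242):
3767 = 3×1242 + 41
1242 = 30×41 + 12
41 = 3×12 + 5
12 = 2×5 + 2
5 = 2×2 + 1
2 = 2×1 + 0
Back-substitute:
1 = 5 − 2·2
1 = −2·12 + 5·5
1 = 5·41 − 17·12
1 = −17·1242 + 515·41
1 = 515·3767 − 1562·1242
16310⁻¹ ≡ 2205 (mod 3767), so k ≡ 2205·1575 ≡ 3468 (mod 3767).
x = 10510 + 16310·3468 = 56573590.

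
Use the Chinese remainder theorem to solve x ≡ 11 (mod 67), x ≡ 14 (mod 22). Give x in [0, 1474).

212

Write x = 11 + 67·k. Then 67·k ≡ 14 − 11 ≡ 3 (mod 22).
Need 67⁻¹ mod 22. Extended Euclid on (22, 1):
22 = 22·1 + 0
67⁻¹ ≡ 1 (mod 22), so k ≡ 1·3 ≡ 3 (mod 22).
x = 11 + 67·3 = 212.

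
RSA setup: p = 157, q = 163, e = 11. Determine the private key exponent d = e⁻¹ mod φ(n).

φ(n) = (p−1)(q−1) = 156·162 = 25272.
Need d with 11·d ≡ 1 (mod 25272). Apply the extended Euclidean algorithm:
25272 = 2297·11 + 5
11 = 2·5 + 1
5 = 5·1 + 0
Back-substitute:
1 = 11 − 2·5
1 = −2·25272 + 4595·11
So 11·4595 ≡ 1 (mod 25272), hence d = 4595.

4595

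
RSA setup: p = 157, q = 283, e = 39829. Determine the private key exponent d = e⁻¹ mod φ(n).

22741

φ(n) = (p−1)(q−1) = 156·282 = 43992.
Need d with 39829·d ≡ 1 (mod 43992). Apply the extended Euclidean algorithm:
43992 = 1*39829 + 4163
39829 = 9*4163 + 2362
4163 = 1*2362 + 1801
2362 = 1*1801 + 561
1801 = 3*561 + 118
561 = 4*118 + 89
118 = 1*89 + 29
89 = 3*29 + 2
29 = 14*2 + 1
2 = 2*1 + 0
Back-substitute:
1 = 29 − 14·2
1 = −14·89 + 43·29
1 = 43·118 − 57·89
1 = −57·561 + 271·118
1 = 271·1801 − 870·561
1 = −870·2362 + 1141·1801
1 = 1141·4163 − 2011·2362
1 = −2011·39829 + 19240·4163
1 = 19240·43992 − 21251·39829
So 39829·(-21251) ≡ 1 (mod 43992), hence d ≡ -21251 ≡ 22741 (mod 43992).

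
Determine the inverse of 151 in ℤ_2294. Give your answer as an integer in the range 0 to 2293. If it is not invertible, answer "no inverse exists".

Run Euclid on (2294, 151):
2294 = 15*151 + 29
151 = 5*29 + 6
29 = 4*6 + 5
6 = 1*5 + 1
5 = 5*1 + 0
Since gcd(151, 2294) = 1, back-substitute to write 1 as a combination:
1 = 6 − 5
1 = −29 + 5·6
1 = 5·151 − 26·29
1 = −26·2294 + 395·151
So 151·395 ≡ 1 (mod 2294).

395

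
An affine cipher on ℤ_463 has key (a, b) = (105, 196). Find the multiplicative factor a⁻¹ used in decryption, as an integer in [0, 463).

Extended Euclidean algorithm:
463 = 4·105 + 43
105 = 2·43 + 19
43 = 2·19 + 5
19 = 3·5 + 4
5 = 1·4 + 1
4 = 4·1 + 0
Since gcd(105, 463) = 1, back-substitute to write 1 as a combination:
1 = 5 − 4
1 = −19 + 4·5
1 = 4·43 − 9·19
1 = −9·105 + 22·43
1 = 22·463 − 97·105
So 105·(-97) ≡ 1 (mod 463), and -97 ≡ 366 (mod 463).

366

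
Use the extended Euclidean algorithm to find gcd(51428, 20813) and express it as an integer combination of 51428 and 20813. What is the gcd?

13

Repeated division:
51428 = 2·20813 + 9802
20813 = 2·9802 + 1209
9802 = 8·1209 + 130
1209 = 9·130 + 39
130 = 3·39 + 13
39 = 3·13 + 0
gcd(51428, 20813) = 13.
Back-substituting:
13 = 130 − 3·39
13 = −3·1209 + 28·130
13 = 28·9802 − 227·1209
13 = −227·20813 + 482·9802
13 = 482·51428 − 1191·20813
So 13 = (482)·51428 + (-1191)·20813.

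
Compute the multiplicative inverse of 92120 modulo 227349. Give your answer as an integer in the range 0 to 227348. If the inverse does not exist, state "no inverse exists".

94106

Apply the Euclidean algorithm to 227349 and 92120:
227349 = 2·92120 + 43109
92120 = 2·43109 + 5902
43109 = 7·5902 + 1795
5902 = 3·1795 + 517
1795 = 3·517 + 244
517 = 2·244 + 29
244 = 8·29 + 12
29 = 2·12 + 5
12 = 2·5 + 2
5 = 2·2 + 1
2 = 2·1 + 0
The gcd is 1. Working backward:
1 = 5 − 2·2
1 = −2·12 + 5·5
1 = 5·29 − 12·12
1 = −12·244 + 101·29
1 = 101·517 − 214·244
1 = −214·1795 + 743·517
1 = 743·5902 − 2443·1795
1 = −2443·43109 + 17844·5902
1 = 17844·92120 − 38131·43109
1 = −38131·227349 + 94106·92120
So 92120·94106 ≡ 1 (mod 227349).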